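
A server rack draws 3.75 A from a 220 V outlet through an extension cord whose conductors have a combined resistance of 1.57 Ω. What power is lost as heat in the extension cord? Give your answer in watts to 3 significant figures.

The extension cord and load are in series, so the same current flows in both; the loss is I²R_line.
The extension cord carries the full 3.75 A.
P_line = I² R_line = (3.750)² × 1.57 = 22.08 W

22.1 W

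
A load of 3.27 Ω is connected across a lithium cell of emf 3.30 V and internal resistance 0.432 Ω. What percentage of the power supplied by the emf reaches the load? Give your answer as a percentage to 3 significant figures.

η = P_load/(P_load+P_int) = I²R/(I²R+I²r) = R/(R+r) — the I² cancels for series elements.
η = R / (R + r) = 3.27 / (3.27 + 0.432) = 0.8833

88.3 %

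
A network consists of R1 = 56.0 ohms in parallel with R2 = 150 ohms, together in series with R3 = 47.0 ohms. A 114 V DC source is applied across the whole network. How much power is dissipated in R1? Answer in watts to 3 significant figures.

50.1 W

Combine R1 and R2 into their parallel equivalent first, reducing the network to two series resistors.
R_p = (56.0×150)/(56.0+150) = 40.78 Ω
R_total = R_p + 47.0 = 40.78 + 47.0 = 87.78 Ω
I = V / R_total = 114 / 87.78 = 1.299 A
Voltage across the parallel pair: V_p = I × R_p = 1.299 × 40.78 = 52.96 V
R1 has V_p across it, so P = V_p²/R1.
P_R1 = (52.96)² / 56.0 = 50.08 W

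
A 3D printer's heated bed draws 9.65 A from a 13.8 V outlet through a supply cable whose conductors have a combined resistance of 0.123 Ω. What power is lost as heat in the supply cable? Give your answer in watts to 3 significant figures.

The supply cable is a series resistance carrying the load current; its dissipation is I²R_line.
The supply cable carries the full 9.65 A.
P_line = I² R_line = (9.650)² × 0.123 = 11.45 W

11.5 W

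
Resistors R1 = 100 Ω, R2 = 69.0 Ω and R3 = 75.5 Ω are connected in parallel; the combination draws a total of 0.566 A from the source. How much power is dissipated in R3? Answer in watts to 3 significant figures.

2.98 W

Only the total current is stated, so first find the parallel equivalent to get the voltage across the combination.
1/R_eq = 1/100 + 1/69.0 + 1/75.5 ⇒ R_eq = 26.50 Ω
V = I_total × R_eq = 0.5660 × 26.50 = 15.00 V
P_R3 = V² / R3 = (15.00)² / 75.5 = 2.979 W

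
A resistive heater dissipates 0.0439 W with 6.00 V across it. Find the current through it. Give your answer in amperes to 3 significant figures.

Inverting the appropriate power form: I = P / V.
I = 0.0439 / 6.00 = 0.007317 A

0.00732 A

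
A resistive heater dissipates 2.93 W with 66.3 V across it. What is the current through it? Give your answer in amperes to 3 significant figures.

0.0442 A

The two known quantities fix the third via I = P / V.
I = 2.93 / 66.3 = 0.04419 A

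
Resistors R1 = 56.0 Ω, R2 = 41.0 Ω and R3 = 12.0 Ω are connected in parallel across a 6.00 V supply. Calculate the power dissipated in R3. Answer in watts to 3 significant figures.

3.00 W

Parallel branches share the same voltage; P = V²/R gives the branch power in one step.
P_R3 = V² / R3 = (6.00)² / 12.0 Ω = 3.000 W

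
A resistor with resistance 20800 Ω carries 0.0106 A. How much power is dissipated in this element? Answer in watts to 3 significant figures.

2.34 W

The current through and the resistance of the element are both given; use P = I²R.
P = (0.01060 A)² × 20800 Ω = 2.337 W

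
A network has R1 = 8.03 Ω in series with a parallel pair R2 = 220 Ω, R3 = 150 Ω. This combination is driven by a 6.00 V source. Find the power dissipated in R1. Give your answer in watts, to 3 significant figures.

0.0306 W

First combine the parallel branches into one equivalent R_p, then R1 + R_p is a series pair.
R_p = (220×150)/(220+150) = 89.19 Ω
R_total = 8.03 + 89.19 = 97.22 Ω
I = V / R_total = 6.00 / 97.22 = 0.06172 A
R1 is in the main series path, so its power is I²R1.
P_R1 = (0.06172)² × 8.03 = 0.03059 W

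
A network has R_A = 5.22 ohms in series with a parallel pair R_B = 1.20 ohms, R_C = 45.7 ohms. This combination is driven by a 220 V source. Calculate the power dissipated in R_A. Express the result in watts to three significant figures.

6190 W

Reduce the parallel pair to R_p first; the network is then a simple series string.
R_p = (1.20×45.7)/(1.20+45.7) = 1.169 Ω
R_total = 5.22 + 1.169 = 6.389 Ω
I = V / R_total = 220 / 6.389 = 34.43 A
The full supply current passes through R_A: P = I²R.
P_R_A = (34.43)² × 5.22 = 6189 W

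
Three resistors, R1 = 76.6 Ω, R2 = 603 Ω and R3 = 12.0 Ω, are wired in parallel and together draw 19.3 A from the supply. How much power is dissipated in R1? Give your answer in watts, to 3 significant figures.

506 W

Only the total current is stated, so first find the parallel equivalent to get the voltage across the combination.
1/R_eq = 1/76.6 + 1/603 + 1/12.0 ⇒ R_eq = 10.20 Ω
V = I_total × R_eq = 19.30 × 10.20 = 196.8 V
P_R1 = V² / R1 = (196.8)² / 76.6 = 505.8 W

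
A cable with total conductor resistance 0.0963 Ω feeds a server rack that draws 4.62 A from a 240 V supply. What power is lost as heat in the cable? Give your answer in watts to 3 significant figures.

The cable is a series resistance carrying the load current; its dissipation is I²R_line.
The cable carries the full 4.62 A.
P_line = I² R_line = (4.620)² × 0.0963 = 2.055 W

2.06 W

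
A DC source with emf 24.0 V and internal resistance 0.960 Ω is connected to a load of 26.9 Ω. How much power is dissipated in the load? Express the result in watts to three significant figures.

The internal resistance and the load are in series, so the same I flows through both; get I from ε/(r+R), then I²R for the load.
I = ε / (r + R) = 24.0 / (0.960 + 26.9) = 0.8615 A
P_load = I² R = (0.8615)² × 26.9 = 19.96 W

20.0 W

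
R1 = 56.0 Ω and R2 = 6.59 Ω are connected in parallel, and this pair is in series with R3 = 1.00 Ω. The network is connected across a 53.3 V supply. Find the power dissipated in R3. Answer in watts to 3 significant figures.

59.7 W

Collapse the R1‖R2 pair into one equivalent R_p; then R_p and R3 form a series string.
R_p = (56.0×6.59)/(56.0+6.59) = 5.896 Ω
R_total = R_p + 1.00 = 5.896 + 1.00 = 6.896 Ω
I = V / R_total = 53.3 / 6.896 = 7.729 A
R3 is the series element, so its power is I²R.
P_R3 = (7.729)² × 1.00 = 59.74 W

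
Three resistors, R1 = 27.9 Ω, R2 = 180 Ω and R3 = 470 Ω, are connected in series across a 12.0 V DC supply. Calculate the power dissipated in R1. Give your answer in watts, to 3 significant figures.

The current is common to all series resistors; compute it, then apply P = I²R for the target.
R_total = 27.9 + 180 + 470 = 677.9 Ω
I = V / R_total = 12.0 / 677.9 = 0.01770 A
P_R1 = I² × R1 = (0.01770)² × 27.9 = 0.008742 W

0.00874 W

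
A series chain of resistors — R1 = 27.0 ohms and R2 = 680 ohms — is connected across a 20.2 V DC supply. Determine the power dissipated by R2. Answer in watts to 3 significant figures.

The current is common to all series resistors; compute it, then apply P = I²R for the target.
R_total = 27.0 + 680 = 707.0 Ω
I = V / R_total = 20.2 / 707.0 = 0.02857 A
P_R2 = I² × R2 = (0.02857)² × 680 = 0.5551 W

0.555 W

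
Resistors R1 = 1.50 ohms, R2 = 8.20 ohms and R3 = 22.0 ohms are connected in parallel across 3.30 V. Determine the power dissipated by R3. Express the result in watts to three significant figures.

0.495 W

Every branch has 3.30 V across it, so for R3 the power is simply V²/R.
P_R3 = V² / R3 = (3.30)² / 22.0 Ω = 0.4950 W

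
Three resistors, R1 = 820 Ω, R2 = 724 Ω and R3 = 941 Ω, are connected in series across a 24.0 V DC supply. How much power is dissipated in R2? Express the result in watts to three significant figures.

0.0675 W

The current is common to all series resistors; compute it, then apply P = I²R for the target.
R_total = 820 + 724 + 941 = 2485 Ω
I = V / R_total = 24.0 / 2485 = 0.009658 A
P_R2 = I² × R2 = (0.009658)² × 724 = 0.06753 W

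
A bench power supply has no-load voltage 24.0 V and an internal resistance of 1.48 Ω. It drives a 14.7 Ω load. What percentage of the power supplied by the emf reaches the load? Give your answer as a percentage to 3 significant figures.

90.9 %

The source delivers εI, of which I²R reaches the load and I²r is lost; since I is common, η = R/(R+r).
η = R / (R + r) = 14.7 / (14.7 + 1.48) = 0.9085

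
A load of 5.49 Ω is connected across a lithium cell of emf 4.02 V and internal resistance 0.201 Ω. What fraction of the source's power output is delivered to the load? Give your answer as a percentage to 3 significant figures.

96.5 %

η = P_load/(P_load+P_int) = I²R/(I²R+I²r) = R/(R+r) — the I² cancels for series elements.
η = R / (R + r) = 5.49 / (5.49 + 0.201) = 0.9647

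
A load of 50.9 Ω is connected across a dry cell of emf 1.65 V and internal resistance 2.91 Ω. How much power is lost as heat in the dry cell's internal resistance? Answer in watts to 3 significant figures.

0.00274 W

The internal resistance carries the same current as the load; P_int = I²r.
I = ε / (r + R) = 1.65 / (2.91 + 50.9) = 0.03066 A
P_int = I² r = (0.03066)² × 2.91 = 0.002736 W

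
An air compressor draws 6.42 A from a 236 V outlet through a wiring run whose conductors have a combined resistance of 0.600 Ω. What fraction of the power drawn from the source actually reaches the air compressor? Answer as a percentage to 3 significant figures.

The wiring run carries the full 6.42 A.
P_line = I² R_line = (6.420)² × 0.600 = 24.73 W
P_source = V I = 236 × 6.420 = 1515 W; P_load = 1490 W
η = P_load / P_source = 1490 / 1515 = 0.9837

98.4 %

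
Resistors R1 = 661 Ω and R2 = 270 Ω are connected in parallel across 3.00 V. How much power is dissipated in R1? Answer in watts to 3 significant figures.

0.0136 W

R1 sits directly across the source, so P = V²/R with V = 3.00 V.
P_R1 = V² / R1 = (3.00)² / 661 Ω = 0.01362 W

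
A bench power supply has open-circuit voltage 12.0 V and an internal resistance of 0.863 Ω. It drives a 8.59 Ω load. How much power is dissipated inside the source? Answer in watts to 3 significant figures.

The source's internal resistance is just another series element carrying I; its dissipation is I²r.
I = ε / (r + R) = 12.0 / (0.863 + 8.59) = 1.269 A
P_int = I² r = (1.269)² × 0.863 = 1.391 W

1.39 W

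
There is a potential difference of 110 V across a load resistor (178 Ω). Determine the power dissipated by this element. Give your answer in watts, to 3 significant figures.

68.0 W

Voltage and resistance are given, so P = V²/R is the one-step route.
P = (110 V)² / 178 Ω = 67.98 W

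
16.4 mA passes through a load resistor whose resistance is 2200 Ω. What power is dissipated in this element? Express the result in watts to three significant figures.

0.592 W

The current through and the resistance of the element are both given; use P = I²R.
P = (0.01640 A)² × 2200 Ω = 0.5917 W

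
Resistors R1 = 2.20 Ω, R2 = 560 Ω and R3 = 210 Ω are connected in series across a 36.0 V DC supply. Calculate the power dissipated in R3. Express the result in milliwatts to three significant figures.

Series elements share the same current, so find I first, then use P = I²R.
R_total = 2.20 + 560 + 210 = 772.2 Ω
I = V / R_total = 36.0 / 772.2 = 0.04662 A
P_R3 = I² × R3 = (0.04662)² × 210 = 0.4564 W

456 mW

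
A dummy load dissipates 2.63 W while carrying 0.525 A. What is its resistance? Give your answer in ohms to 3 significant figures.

Rearranging the power relation for the two known quantities gives R = P / I².
R = 2.63 / (0.5250)² = 9.542 Ω

9.54 Ω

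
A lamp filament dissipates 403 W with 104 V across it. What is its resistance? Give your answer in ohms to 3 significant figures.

26.8 Ω

Inverting the appropriate power form: R = V² / P.
R = (104)² / 403 = 26.84 Ω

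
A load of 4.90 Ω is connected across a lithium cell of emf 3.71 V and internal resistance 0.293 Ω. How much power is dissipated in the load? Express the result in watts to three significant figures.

Find the circuit current first, then P = I²R for the load (series elements share I).
I = ε / (r + R) = 3.71 / (0.293 + 4.90) = 0.7144 A
P_load = I² R = (0.7144)² × 4.90 = 2.501 W

2.50 W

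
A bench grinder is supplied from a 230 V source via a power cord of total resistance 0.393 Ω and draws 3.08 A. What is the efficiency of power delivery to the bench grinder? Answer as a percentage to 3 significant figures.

The power cord carries the full 3.08 A.
P_line = I² R_line = (3.080)² × 0.393 = 3.728 W
P_source = V I = 230 × 3.080 = 708.4 W; P_load = 704.7 W
η = P_load / P_source = 704.7 / 708.4 = 0.9947

99.5 %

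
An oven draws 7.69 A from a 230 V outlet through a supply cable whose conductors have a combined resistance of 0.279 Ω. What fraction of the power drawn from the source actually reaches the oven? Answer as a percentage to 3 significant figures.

99.1 %

The supply cable carries the full 7.69 A.
P_line = I² R_line = (7.690)² × 0.279 = 16.50 W
P_source = V I = 230 × 7.690 = 1769 W; P_load = 1752 W
η = P_load / P_source = 1752 / 1769 = 0.9907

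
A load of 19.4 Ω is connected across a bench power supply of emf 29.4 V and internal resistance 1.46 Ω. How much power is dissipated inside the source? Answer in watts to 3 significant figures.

The source's internal resistance is just another series element carrying I; its dissipation is I²r.
I = ε / (r + R) = 29.4 / (1.46 + 19.4) = 1.409 A
P_int = I² r = (1.409)² × 1.46 = 2.900 W

2.90 W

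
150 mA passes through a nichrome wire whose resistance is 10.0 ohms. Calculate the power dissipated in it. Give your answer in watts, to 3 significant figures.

0.225 W

The current through and the resistance of the element are both given; use P = I²R.
P = (0.1500 A)² × 10.0 Ω = 0.2250 W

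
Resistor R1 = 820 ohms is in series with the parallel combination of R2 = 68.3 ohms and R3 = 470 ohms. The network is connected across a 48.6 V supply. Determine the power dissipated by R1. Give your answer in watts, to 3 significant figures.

2.50 W

First combine the parallel branches into one equivalent R_p, then R1 + R_p is a series pair.
R_p = (68.3×470)/(68.3+470) = 59.63 Ω
R_total = 820 + 59.63 = 879.6 Ω
I = V / R_total = 48.6 / 879.6 = 0.05525 A
The full supply current passes through R1: P = I²R.
P_R1 = (0.05525)² × 820 = 2.503 W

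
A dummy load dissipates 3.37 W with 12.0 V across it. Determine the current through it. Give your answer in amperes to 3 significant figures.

0.281 A

Rearranging the power relation for the two known quantities gives I = P / V.
I = 3.37 / 12.0 = 0.2808 A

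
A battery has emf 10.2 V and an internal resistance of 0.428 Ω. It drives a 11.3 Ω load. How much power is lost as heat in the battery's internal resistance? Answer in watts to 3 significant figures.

0.324 W

The internal resistance carries the same current as the load; P_int = I²r.
I = ε / (r + R) = 10.2 / (0.428 + 11.3) = 0.8697 A
P_int = I² r = (0.8697)² × 0.428 = 0.3237 W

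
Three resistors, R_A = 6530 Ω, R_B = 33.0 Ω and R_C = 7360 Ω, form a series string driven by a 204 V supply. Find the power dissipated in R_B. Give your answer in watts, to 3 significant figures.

0.00708 W

Since the resistors are in series they all carry the loop current I = V/R_total; the power in any one is I²R.
R_total = 6530 + 33.0 + 7360 = 13920 Ω
I = V / R_total = 204 / 13920 = 0.01465 A
P_R_B = I² × R_B = (0.01465)² × 33.0 = 0.007084 W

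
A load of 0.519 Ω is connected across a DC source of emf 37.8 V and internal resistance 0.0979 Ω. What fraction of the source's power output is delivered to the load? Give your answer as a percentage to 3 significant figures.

84.1 %

The source delivers εI, of which I²R reaches the load and I²r is lost; since I is common, η = R/(R+r).
η = R / (R + r) = 0.519 / (0.519 + 0.0979) = 0.8413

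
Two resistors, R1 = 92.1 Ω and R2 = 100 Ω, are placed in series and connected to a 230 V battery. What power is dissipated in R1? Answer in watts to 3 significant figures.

132 W

In a series string the same current flows through every resistor — find that current, then P = I²R for the one we want.
R_total = 92.1 + 100 = 192.1 Ω
I = V / R_total = 230 / 192.1 = 1.197 A
P_R1 = I² × R1 = (1.197)² × 92.1 = 132.0 W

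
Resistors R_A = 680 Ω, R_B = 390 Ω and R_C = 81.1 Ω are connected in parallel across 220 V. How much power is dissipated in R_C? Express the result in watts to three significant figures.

Every branch has 220 V across it, so for R_C the power is simply V²/R.
P_R_C = V² / R_C = (220)² / 81.1 Ω = 596.8 W

597 W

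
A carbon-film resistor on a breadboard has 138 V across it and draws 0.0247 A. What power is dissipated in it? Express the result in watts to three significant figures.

3.41 W

Since both terminal voltage and current are stated, P = V I gives the power in one step.
P = 138 V × 0.02470 A = 3.409 W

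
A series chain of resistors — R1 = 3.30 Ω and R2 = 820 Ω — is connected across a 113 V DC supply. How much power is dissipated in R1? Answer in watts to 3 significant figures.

Since the resistors are in series they all carry the loop current I = V/R_total; the power in any one is I²R.
R_total = 3.30 + 820 = 823.3 Ω
I = V / R_total = 113 / 823.3 = 0.1373 A
P_R1 = I² × R1 = (0.1373)² × 3.30 = 0.06217 W

0.0622 W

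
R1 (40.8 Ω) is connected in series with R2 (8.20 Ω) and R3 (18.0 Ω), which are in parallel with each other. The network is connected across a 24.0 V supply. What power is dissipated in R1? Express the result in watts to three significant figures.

10.9 W

First combine the parallel branches into one equivalent R_p, then R1 + R_p is a series pair.
R_p = (8.20×18.0)/(8.20+18.0) = 5.634 Ω
R_total = 40.8 + 5.634 = 46.43 Ω
I = V / R_total = 24.0 / 46.43 = 0.5169 A
All the current flows through R1; use P = I²R.
P_R1 = (0.5169)² × 40.8 = 10.90 W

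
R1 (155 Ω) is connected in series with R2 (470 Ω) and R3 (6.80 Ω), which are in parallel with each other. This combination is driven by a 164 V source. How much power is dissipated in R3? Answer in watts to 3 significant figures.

6.80 W

Collapse R2‖R3 to a single equivalent, reducing the network to two series elements.
R_p = (470×6.80)/(470+6.80) = 6.703 Ω
R_total = 155 + 6.703 = 161.7 Ω
I = V / R_total = 164 / 161.7 = 1.014 A
Voltage across the parallel pair: V_p = I × R_p = 1.014 × 6.703 = 6.798 V
R3 sees V_p directly, so P = V_p² / R3.
P_R3 = (6.798)² / 6.80 = 6.796 W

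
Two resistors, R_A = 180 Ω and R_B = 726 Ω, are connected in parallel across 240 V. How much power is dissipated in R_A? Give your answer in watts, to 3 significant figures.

320 W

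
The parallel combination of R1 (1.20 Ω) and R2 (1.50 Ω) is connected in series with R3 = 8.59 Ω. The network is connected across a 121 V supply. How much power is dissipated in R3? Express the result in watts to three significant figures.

Reduce the parallel combination to a single R_p; the circuit then becomes R_p in series with the remaining resistor.
R_p = (1.20×1.50)/(1.20+1.50) = 0.6667 Ω
R_total = R_p + 8.59 = 0.6667 + 8.59 = 9.257 Ω
I = V / R_total = 121 / 9.257 = 13.07 A
R3 is the series element, so its power is I²R.
P_R3 = (13.07)² × 8.59 = 1468 W

1470 W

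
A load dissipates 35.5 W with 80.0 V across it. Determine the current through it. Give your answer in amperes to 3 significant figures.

0.444 A

Inverting the appropriate power form: I = P / V.
I = 35.5 / 80.0 = 0.4437 A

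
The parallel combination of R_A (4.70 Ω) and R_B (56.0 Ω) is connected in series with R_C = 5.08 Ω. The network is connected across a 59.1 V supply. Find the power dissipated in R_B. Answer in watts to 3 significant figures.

Reduce the parallel combination to a single R_p; the circuit then becomes R_p in series with the remaining resistor.
R_p = (4.70×56.0)/(4.70+56.0) = 4.336 Ω
R_total = R_p + 5.08 = 4.336 + 5.08 = 9.416 Ω
I = V / R_total = 59.1 / 9.416 = 6.276 A
Voltage across the parallel pair: V_p = I × R_p = 6.276 × 4.336 = 27.22 V
Use P = V²/R for R_B with V = V_p.
P_R_B = (27.22)² / 56.0 = 13.23 W

13.2 W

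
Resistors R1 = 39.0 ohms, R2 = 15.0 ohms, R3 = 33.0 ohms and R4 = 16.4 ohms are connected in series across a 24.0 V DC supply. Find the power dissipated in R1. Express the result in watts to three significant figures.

The current is common to all series resistors; compute it, then apply P = I²R for the target.
R_total = 39.0 + 15.0 + 33.0 + 16.4 = 103.4 Ω
I = V / R_total = 24.0 / 103.4 = 0.2321 A
P_R1 = I² × R1 = (0.2321)² × 39.0 = 2.101 W

2.10 W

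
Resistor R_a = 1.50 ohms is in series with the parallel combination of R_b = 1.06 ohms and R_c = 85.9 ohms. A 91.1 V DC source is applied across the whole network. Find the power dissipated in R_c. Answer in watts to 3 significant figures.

16.3 W

First combine the parallel branches into one equivalent R_p, then R_a + R_p is a series pair.
R_p = (1.06×85.9)/(1.06+85.9) = 1.047 Ω
R_total = 1.50 + 1.047 = 2.547 Ω
I = V / R_total = 91.1 / 2.547 = 35.77 A
Voltage across the parallel pair: V_p = I × R_p = 35.77 × 1.047 = 37.45 V
R_c is across V_p, so use P = V²/R for that branch.
P_R_c = (37.45)² / 85.9 = 16.33 W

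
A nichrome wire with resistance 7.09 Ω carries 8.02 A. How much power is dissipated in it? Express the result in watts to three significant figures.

Knowing I and R, the power is just I²R — no need to find V first.
P = (8.020 A)² × 7.09 Ω = 456.0 W

456 W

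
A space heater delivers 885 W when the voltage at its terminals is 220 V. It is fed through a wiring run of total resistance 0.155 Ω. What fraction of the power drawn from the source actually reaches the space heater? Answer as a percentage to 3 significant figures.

I = P / V = 885 / 220 = 4.023 A through the wiring run.
P_line = I² R_line = (4.023)² × 0.155 = 2.508 W
P_source = P_load + P_line = 885.0 + 2.508 = 887.5 W
η = P_load / P_source = 885.0 / 887.5 = 0.9972

99.7 %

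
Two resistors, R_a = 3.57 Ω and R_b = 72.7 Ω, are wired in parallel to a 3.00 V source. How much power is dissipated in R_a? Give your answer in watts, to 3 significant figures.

2.52 W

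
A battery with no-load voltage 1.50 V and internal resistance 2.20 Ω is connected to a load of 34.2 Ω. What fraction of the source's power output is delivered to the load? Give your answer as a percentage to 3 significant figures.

The source delivers εI, of which I²R reaches the load and I²r is lost; since I is common, η = R/(R+r).
η = R / (R + r) = 34.2 / (34.2 + 2.20) = 0.9396

94.0 %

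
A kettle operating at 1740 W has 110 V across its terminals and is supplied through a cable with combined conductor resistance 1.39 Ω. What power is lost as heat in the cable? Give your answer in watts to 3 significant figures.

Line loss is just I²R for the cable — we know both I and R_line directly.
I = P / V = 1740 / 110 = 15.82 A through the cable.
P_line = I² R_line = (15.82)² × 1.39 = 347.8 W

348 W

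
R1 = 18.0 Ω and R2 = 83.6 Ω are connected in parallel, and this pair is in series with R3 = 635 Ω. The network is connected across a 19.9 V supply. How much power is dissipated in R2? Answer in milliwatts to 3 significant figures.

First find R_p for the parallel pair, then treat R_p + R3 as a series loop.
R_p = (18.0×83.6)/(18.0+83.6) = 14.81 Ω
R_total = R_p + 635 = 14.81 + 635 = 649.8 Ω
I = V / R_total = 19.9 / 649.8 = 0.03062 A
Voltage across the parallel pair: V_p = I × R_p = 0.03062 × 14.81 = 0.4536 V
R2 has V_p across it, so P = V_p²/R2.
P_R2 = (0.4536)² / 83.6 = 0.002461 W

2.46 mW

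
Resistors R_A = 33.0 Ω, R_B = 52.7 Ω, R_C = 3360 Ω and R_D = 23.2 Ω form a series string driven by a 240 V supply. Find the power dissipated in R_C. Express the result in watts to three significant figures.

16.1 W

Series elements share the same current, so find I first, then use P = I²R.
R_total = 33.0 + 52.7 + 3360 + 23.2 = 3469 Ω
I = V / R_total = 240 / 3469 = 0.06919 A
P_R_C = I² × R_C = (0.06919)² × 3360 = 16.08 W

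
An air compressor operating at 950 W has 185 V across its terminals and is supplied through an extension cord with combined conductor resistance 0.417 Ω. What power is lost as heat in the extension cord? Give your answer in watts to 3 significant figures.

11.0 W

Line loss is just I²R for the cable — we know both I and R_line directly.
I = P / V = 950 / 185 = 5.135 A through the extension cord.
P_line = I² R_line = (5.135)² × 0.417 = 11.00 W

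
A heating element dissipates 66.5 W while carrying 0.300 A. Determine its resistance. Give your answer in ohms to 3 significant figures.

From P = V I = I²R = V²/R, with the two given quantities we get R = P / I².
R = 66.5 / (0.3000)² = 738.9 Ω

739 Ω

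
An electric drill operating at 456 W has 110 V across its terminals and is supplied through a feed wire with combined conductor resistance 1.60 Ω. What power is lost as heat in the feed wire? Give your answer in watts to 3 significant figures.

Only the current and the line resistance are needed for the I²R loss.
I = P / V = 456 / 110 = 4.145 A through the feed wire.
P_line = I² R_line = (4.145)² × 1.60 = 27.50 W

27.5 W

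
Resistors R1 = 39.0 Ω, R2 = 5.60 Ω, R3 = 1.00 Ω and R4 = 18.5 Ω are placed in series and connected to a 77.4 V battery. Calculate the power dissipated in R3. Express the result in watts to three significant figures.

1.46 W

Series elements share the same current, so find I first, then use P = I²R.
R_total = 39.0 + 5.60 + 1.00 + 18.5 = 64.10 Ω
I = V / R_total = 77.4 / 64.10 = 1.207 A
P_R3 = I² × R3 = (1.207)² × 1.00 = 1.458 W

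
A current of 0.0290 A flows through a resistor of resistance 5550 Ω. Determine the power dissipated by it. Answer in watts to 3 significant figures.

With I and R stated, P = I²R applies in one step.
P = (0.02900 A)² × 5550 Ω = 4.668 W

4.67 W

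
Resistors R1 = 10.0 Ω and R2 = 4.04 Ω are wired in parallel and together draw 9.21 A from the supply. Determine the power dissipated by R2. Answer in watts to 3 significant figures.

174 W

Only the total current is stated, so first find the parallel equivalent to get the voltage across the combination.
1/R_eq = 1/10.0 + 1/4.04 ⇒ R_eq = 2.877 Ω
V = I_total × R_eq = 9.210 × 2.877 = 26.50 V
P_R2 = V² / R2 = (26.50)² / 4.04 = 173.8 W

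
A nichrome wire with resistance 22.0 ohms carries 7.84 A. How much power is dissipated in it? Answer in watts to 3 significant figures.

1350 W

Current and resistance are given, so P = I²R is the direct form.
P = (7.840 A)² × 22.0 Ω = 1352 W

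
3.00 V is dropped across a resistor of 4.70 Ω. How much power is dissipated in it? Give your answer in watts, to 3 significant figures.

We know the drop across the element and its resistance — P = V²/R, one step.
P = (3.00 V)² / 4.70 Ω = 1.915 W

1.91 W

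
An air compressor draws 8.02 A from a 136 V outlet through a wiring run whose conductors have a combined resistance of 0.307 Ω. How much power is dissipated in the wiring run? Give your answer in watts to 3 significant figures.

19.7 W

Only the current and the line resistance are needed for the I²R loss.
The wiring run carries the full 8.02 A.
P_line = I² R_line = (8.020)² × 0.307 = 19.75 W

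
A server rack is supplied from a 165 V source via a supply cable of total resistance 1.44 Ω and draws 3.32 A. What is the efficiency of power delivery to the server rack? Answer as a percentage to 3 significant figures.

The supply cable carries the full 3.32 A.
P_line = I² R_line = (3.320)² × 1.44 = 15.87 W
P_source = V I = 165 × 3.320 = 547.8 W; P_load = 531.9 W
η = P_load / P_source = 531.9 / 547.8 = 0.9710

97.1 %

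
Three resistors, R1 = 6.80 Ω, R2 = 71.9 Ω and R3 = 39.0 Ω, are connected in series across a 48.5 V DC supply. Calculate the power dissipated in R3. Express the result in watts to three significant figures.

Every series element carries the same I. Get I from the total resistance, then P = I² × R3.
R_total = 6.80 + 71.9 + 39.0 = 117.7 Ω
I = V / R_total = 48.5 / 117.7 = 0.4121 A
P_R3 = I² × R3 = (0.4121)² × 39.0 = 6.622 W

6.62 W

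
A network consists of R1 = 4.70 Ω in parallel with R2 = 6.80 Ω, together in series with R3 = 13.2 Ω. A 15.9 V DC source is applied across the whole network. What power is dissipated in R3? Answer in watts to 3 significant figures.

First find R_p for the parallel pair, then treat R_p + R3 as a series loop.
R_p = (4.70×6.80)/(4.70+6.80) = 2.779 Ω
R_total = R_p + 13.2 = 2.779 + 13.2 = 15.98 Ω
I = V / R_total = 15.9 / 15.98 = 0.9950 A
R3 carries the full series current, so P = I²R.
P_R3 = (0.9950)² × 13.2 = 13.07 W

13.1 W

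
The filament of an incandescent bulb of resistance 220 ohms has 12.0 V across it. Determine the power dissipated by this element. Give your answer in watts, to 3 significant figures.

0.655 W

With V across and R both known, P = V²/R gives the dissipation directly.
P = (12.0 V)² / 220 Ω = 0.6545 W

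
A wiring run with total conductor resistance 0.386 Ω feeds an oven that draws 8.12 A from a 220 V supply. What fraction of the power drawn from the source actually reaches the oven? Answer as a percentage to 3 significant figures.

98.6 %

The wiring run carries the full 8.12 A.
P_line = I² R_line = (8.120)² × 0.386 = 25.45 W
P_source = V I = 220 × 8.120 = 1786 W; P_load = 1761 W
η = P_load / P_source = 1761 / 1786 = 0.9858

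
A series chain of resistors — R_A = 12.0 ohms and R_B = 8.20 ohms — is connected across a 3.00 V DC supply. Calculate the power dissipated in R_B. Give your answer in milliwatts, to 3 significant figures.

Since the resistors are in series they all carry the loop current I = V/R_total; the power in any one is I²R.
R_total = 12.0 + 8.20 = 20.20 Ω
I = V / R_total = 3.00 / 20.20 = 0.1485 A
P_R_B = I² × R_B = (0.1485)² × 8.20 = 0.1809 W

181 mW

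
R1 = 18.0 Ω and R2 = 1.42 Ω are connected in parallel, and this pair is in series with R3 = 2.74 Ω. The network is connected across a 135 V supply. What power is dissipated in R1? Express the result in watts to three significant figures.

First find R_p for the parallel pair, then treat R_p + R3 as a series loop.
R_p = (18.0×1.42)/(18.0+1.42) = 1.316 Ω
R_total = R_p + 2.74 = 1.316 + 2.74 = 4.056 Ω
I = V / R_total = 135 / 4.056 = 33.28 A
Voltage across the parallel pair: V_p = I × R_p = 33.28 × 1.316 = 43.81 V
R1 has V_p across it, so P = V_p²/R1.
P_R1 = (43.81)² / 18.0 = 106.6 W

107 W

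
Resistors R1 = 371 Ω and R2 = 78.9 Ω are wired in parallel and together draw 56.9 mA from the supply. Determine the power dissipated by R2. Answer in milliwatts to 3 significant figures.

Only the total current is stated, so first find the parallel equivalent to get the voltage across the combination.
1/R_eq = 1/371 + 1/78.9 ⇒ R_eq = 65.06 Ω
V = I_total × R_eq = 0.05690 × 65.06 = 3.702 V
P_R2 = V² / R2 = (3.702)² / 78.9 = 0.1737 W

174 mW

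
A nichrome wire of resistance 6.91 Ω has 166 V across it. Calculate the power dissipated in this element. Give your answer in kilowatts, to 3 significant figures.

3.99 kW

Voltage and resistance are given, so P = V²/R is the one-step route.
P = (166 V)² / 6.91 Ω = 3988 W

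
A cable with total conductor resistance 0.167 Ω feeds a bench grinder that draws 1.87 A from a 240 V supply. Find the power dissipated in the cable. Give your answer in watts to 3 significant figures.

The cable is a series resistance carrying the load current; its dissipation is I²R_line.
The cable carries the full 1.87 A.
P_line = I² R_line = (1.870)² × 0.167 = 0.5840 W

0.584 W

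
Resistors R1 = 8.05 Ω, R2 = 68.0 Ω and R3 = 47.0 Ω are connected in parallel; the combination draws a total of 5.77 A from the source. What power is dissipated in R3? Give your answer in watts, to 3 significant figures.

27.6 W

Only the total current is stated, so first find the parallel equivalent to get the voltage across the combination.
1/R_eq = 1/8.05 + 1/68.0 + 1/47.0 ⇒ R_eq = 6.242 Ω
V = I_total × R_eq = 5.770 × 6.242 = 36.02 V
P_R3 = V² / R3 = (36.02)² / 47.0 = 27.60 W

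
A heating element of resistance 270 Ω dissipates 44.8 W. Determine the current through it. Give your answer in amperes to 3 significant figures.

0.407 A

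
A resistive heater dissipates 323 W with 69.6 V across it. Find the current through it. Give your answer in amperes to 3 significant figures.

4.64 A

Rearranging the power relation for the two known quantities gives I = P / V.
I = 323 / 69.6 = 4.641 A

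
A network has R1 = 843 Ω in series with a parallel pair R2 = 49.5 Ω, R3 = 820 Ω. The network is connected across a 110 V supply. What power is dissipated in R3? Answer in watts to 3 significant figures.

Reduce the parallel pair to R_p first; the network is then a simple series string.
R_p = (49.5×820)/(49.5+820) = 46.68 Ω
R_total = 843 + 46.68 = 889.7 Ω
I = V / R_total = 110 / 889.7 = 0.1236 A
Voltage across the parallel pair: V_p = I × R_p = 0.1236 × 46.68 = 5.772 V
With V_p across R3, its power is V_p²/R3.
P_R3 = (5.772)² / 820 = 0.04063 W

0.0406 W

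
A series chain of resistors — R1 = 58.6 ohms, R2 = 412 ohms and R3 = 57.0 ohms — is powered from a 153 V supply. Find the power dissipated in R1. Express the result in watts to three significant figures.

Since the resistors are in series they all carry the loop current I = V/R_total; the power in any one is I²R.
R_total = 58.6 + 412 + 57.0 = 527.6 Ω
I = V / R_total = 153 / 527.6 = 0.2900 A
P_R1 = I² × R1 = (0.2900)² × 58.6 = 4.928 W

4.93 W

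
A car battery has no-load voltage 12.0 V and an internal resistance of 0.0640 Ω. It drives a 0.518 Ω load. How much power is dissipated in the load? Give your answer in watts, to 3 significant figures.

220 W

Find the circuit current first, then P = I²R for the load (series elements share I).
I = ε / (r + R) = 12.0 / (0.0640 + 0.518) = 20.62 A
P_load = I² R = (20.62)² × 0.518 = 220.2 W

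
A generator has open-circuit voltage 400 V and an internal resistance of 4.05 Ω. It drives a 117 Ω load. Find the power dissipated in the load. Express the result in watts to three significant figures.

The internal resistance and the load are in series, so the same I flows through both; get I from ε/(r+R), then I²R for the load.
I = ε / (r + R) = 400 / (4.05 + 117) = 3.304 A
P_load = I² R = (3.304)² × 117 = 1278 W

1280 W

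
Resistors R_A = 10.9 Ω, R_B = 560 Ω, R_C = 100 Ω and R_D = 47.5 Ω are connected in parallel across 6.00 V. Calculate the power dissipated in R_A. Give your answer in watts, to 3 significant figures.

R_A sits directly across the source, so P = V²/R with V = 6.00 V.
P_R_A = V² / R_A = (6.00)² / 10.9 Ω = 3.303 W

3.30 W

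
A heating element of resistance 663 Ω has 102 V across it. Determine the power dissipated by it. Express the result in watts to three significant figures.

15.7 W

Voltage and resistance are given, so P = V²/R is the one-step route.
P = (102 V)² / 663 Ω = 15.69 W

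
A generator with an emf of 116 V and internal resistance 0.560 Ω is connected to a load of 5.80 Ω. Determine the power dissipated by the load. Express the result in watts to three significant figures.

With r and R in series, I = ε/(r+R); the load dissipates I²R.
I = ε / (r + R) = 116 / (0.560 + 5.80) = 18.24 A
P_load = I² R = (18.24)² × 5.80 = 1929 W

1930 W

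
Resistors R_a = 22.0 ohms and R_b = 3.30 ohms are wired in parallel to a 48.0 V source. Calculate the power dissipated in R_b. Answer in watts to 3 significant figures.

Parallel branches share the same voltage; P = V²/R gives the branch power in one step.
P_R_b = V² / R_b = (48.0)² / 3.30 Ω = 698.2 W

698 W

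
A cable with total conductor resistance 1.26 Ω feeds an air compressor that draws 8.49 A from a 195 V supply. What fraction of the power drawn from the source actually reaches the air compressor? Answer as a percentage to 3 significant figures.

The cable carries the full 8.49 A.
P_line = I² R_line = (8.490)² × 1.26 = 90.82 W
P_source = V I = 195 × 8.490 = 1656 W; P_load = 1565 W
η = P_load / P_source = 1565 / 1656 = 0.9451

94.5 %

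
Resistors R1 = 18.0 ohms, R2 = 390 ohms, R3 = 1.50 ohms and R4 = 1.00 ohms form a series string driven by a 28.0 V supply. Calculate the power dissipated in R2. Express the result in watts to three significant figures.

Since the resistors are in series they all carry the loop current I = V/R_total; the power in any one is I²R.
R_total = 18.0 + 390 + 1.50 + 1.00 = 410.5 Ω
I = V / R_total = 28.0 / 410.5 = 0.06821 A
P_R2 = I² × R2 = (0.06821)² × 390 = 1.814 W

1.81 W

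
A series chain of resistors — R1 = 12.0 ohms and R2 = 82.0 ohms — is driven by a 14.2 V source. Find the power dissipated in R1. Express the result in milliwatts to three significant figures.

274 mW

Since the resistors are in series they all carry the loop current I = V/R_total; the power in any one is I²R.
R_total = 12.0 + 82.0 = 94.00 Ω
I = V / R_total = 14.2 / 94.00 = 0.1511 A
P_R1 = I² × R1 = (0.1511)² × 12.0 = 0.2738 W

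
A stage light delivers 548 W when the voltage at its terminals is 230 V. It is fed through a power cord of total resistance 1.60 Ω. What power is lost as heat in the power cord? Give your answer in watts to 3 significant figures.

The power cord and load are in series, so the same current flows in both; the loss is I²R_line.
I = P / V = 548 / 230 = 2.383 A through the power cord.
P_line = I² R_line = (2.383)² × 1.60 = 9.083 W

9.08 W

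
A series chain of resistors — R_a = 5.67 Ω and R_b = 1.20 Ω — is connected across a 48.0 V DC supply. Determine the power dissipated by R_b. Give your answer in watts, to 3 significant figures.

Since the resistors are in series they all carry the loop current I = V/R_total; the power in any one is I²R.
R_total = 5.67 + 1.20 = 6.870 Ω
I = V / R_total = 48.0 / 6.870 = 6.987 A
P_R_b = I² × R_b = (6.987)² × 1.20 = 58.58 W

58.6 W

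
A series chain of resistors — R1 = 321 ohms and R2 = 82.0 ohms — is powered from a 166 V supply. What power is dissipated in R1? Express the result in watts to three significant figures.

54.5 W

Series elements share the same current, so find I first, then use P = I²R.
R_total = 321 + 82.0 = 403.0 Ω
I = V / R_total = 166 / 403.0 = 0.4119 A
P_R1 = I² × R1 = (0.4119)² × 321 = 54.46 W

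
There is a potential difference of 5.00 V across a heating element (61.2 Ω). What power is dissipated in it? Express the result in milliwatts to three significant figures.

With V across and R both known, P = V²/R gives the dissipation directly.
P = (5.00 V)² / 61.2 Ω = 0.4085 W

408 mW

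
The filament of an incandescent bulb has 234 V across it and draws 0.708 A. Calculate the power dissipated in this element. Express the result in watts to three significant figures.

With V and I both given, power follows immediately from P = V I.
P = 234 V × 0.7080 A = 165.7 W

166 W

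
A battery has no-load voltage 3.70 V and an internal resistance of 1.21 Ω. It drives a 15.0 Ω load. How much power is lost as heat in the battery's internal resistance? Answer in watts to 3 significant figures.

0.0630 W

The internal resistance carries the same current as the load; P_int = I²r.
I = ε / (r + R) = 3.70 / (1.21 + 15.0) = 0.2283 A
P_int = I² r = (0.2283)² × 1.21 = 0.06304 W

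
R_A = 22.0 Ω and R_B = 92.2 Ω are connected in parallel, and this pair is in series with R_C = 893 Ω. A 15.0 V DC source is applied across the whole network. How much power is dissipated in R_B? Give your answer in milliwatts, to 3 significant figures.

0.928 mW

Collapse the R_A‖R_B pair into one equivalent R_p; then R_p and R_C form a series string.
R_p = (22.0×92.2)/(22.0+92.2) = 17.76 Ω
R_total = R_p + 893 = 17.76 + 893 = 910.8 Ω
I = V / R_total = 15.0 / 910.8 = 0.01647 A
Voltage across the parallel pair: V_p = I × R_p = 0.01647 × 17.76 = 0.2925 V
R_B sits across V_p; its power is V_p²/R.
P_R_B = (0.2925)² / 92.2 = 0.0009281 W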